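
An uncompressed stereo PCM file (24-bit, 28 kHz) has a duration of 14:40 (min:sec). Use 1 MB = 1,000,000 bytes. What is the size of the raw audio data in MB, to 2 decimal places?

Duration = 14:40 (min:sec) = 880 s.
Bytes = 28,000 samples/s × 880 s × 3 bytes/sample × 2 ch = 147,840,000 bytes.
147,840,000 / 1,000,000 = 147.84 MB.

147.84 MB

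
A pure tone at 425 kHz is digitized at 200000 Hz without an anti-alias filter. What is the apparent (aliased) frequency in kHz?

Nyquist = 200,000/2 = 100,000 Hz; 425,000 Hz exceeds it.
Alias = |425,000 − 2×200,000| = |425,000 − 400,000| = 25,000 Hz = 25 kHz.

25 kHz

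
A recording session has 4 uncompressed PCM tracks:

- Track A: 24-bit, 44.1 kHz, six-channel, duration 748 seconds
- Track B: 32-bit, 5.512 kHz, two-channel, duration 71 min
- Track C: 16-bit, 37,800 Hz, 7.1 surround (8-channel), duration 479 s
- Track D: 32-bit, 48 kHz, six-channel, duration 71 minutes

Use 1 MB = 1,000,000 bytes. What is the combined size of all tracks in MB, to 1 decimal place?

5978.8 MB

Track A: 44,100 × 748 × 3 × 6 = 593,762,400 bytes.
Track B: 71 min = 4,260 s; 5,512 × 4,260 × 4 × 2 = 187,848,960 bytes.
Track C: 37,800 × 479 × 2 × 8 = 289,699,200 bytes.
Track D: 71 minutes = 4,260 s; 48,000 × 4,260 × 4 × 6 = 4,907,520,000 bytes.
Total = 5,978,830,560 bytes = 5978.8 MB.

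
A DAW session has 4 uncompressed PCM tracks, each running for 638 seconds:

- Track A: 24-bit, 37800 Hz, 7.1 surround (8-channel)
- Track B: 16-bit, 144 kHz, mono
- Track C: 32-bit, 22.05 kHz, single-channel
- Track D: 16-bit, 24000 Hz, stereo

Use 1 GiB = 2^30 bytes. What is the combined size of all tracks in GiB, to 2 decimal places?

0.82 GiB

Track A: 37,800 × 638 × 3 × 8 = 578,793,600 bytes.
Track B: 144,000 × 638 × 2 × 1 = 183,744,000 bytes.
Track C: 22,050 × 638 × 4 × 1 = 56,271,600 bytes.
Track D: 24,000 × 638 × 2 × 2 = 61,248,000 bytes.
Total = 880,057,200 bytes = 0.82 GiB.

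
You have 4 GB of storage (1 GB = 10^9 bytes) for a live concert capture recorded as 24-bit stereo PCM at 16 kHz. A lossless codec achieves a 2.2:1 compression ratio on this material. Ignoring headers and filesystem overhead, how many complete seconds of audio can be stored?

91,666 seconds

Uncompressed byte rate = 16,000 × 3 × 2 = 96,000 bytes/s.
After 2.2:1 compression, effective rate ≈ 43636.36 bytes/s.
Capacity = 4 × 1,000,000,000 = 4,000,000,000 bytes.
4,000,000,000 / effective rate ≈ 91666.67 s → 91,666 seconds.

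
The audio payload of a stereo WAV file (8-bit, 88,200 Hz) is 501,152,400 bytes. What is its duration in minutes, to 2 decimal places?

47.35 minutes

Byte rate = 88,200 × 1 × 2 = 176,400 bytes/s.
Duration = 501,152,400 / 176,400 = 2,841 s.
2,841 s / 60 = 47.35 minutes.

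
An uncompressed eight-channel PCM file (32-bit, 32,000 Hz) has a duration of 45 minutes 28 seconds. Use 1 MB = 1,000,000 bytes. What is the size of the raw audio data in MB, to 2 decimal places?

2793.47 MB

Duration = 45 minutes 28 seconds = 2,728 s.
Bytes = 32,000 samples/s × 2,728 s × 4 bytes/sample × 8 ch = 2,793,472,000 bytes.
2,793,472,000 / 1,000,000 = 2793.47 MB.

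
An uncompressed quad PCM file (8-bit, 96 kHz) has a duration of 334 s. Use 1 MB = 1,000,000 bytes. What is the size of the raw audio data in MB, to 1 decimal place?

Bytes = 96,000 samples/s × 334 s × 1 bytes/sample × 4 ch = 128,256,000 bytes.
128,256,000 / 1,000,000 = 128.3 MB.

128.3 MB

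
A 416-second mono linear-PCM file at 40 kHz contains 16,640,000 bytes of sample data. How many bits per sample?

Bytes per sample = 16,640,000 / (40,000 × 416 × 1) = 16,640,000 / 16,640,000 = 1.
Bit depth = 1 × 8 = 8 bits.

8 bits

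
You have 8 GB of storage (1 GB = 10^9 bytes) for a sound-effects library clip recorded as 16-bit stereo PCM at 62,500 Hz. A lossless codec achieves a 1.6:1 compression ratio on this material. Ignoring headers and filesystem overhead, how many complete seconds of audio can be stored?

51,200 seconds

Uncompressed byte rate = 62,500 × 2 × 2 = 250,000 bytes/s.
After 1.6:1 compression, effective rate ≈ 156250 bytes/s.
Capacity = 8 × 1,000,000,000 = 8,000,000,000 bytes.
8,000,000,000 / effective rate ≈ 51200 s → 51,200 seconds.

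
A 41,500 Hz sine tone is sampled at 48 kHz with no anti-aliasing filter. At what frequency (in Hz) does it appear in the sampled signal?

6,500 Hz

Nyquist = 48,000/2 = 24,000 Hz; 41,500 Hz exceeds it.
Alias = |41,500 − 1×48,000| = |41,500 − 48,000| = 6,500 Hz.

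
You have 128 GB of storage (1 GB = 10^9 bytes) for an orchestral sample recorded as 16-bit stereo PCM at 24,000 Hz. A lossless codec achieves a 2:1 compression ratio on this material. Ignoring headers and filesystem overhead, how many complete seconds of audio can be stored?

Uncompressed byte rate = 24,000 × 2 × 2 = 96,000 bytes/s.
After 2:1 compression, effective rate ≈ 48000 bytes/s.
Capacity = 128 × 1,000,000,000 = 128,000,000,000 bytes.
128,000,000,000 / effective rate ≈ 2666666.67 s → 2,666,666 seconds.

2,666,666 seconds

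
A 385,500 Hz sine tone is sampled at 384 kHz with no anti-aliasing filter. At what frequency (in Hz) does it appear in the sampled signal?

Nyquist = 384,000/2 = 192,000 Hz; 385,500 Hz exceeds it.
Alias = |385,500 − 1×384,000| = |385,500 − 384,000| = 1,500 Hz.

1,500 Hz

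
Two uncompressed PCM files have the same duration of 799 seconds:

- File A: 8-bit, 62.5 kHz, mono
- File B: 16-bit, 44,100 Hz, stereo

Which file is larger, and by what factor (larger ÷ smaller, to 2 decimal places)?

File A: 62,500 × 1 × 1 = 62,500 bytes/s.
File B: 44,100 × 2 × 2 = 176,400 bytes/s.
File B is larger; ratio = 140,943,600 / 49,937,500 = 2.82.

File B, by a factor of 2.82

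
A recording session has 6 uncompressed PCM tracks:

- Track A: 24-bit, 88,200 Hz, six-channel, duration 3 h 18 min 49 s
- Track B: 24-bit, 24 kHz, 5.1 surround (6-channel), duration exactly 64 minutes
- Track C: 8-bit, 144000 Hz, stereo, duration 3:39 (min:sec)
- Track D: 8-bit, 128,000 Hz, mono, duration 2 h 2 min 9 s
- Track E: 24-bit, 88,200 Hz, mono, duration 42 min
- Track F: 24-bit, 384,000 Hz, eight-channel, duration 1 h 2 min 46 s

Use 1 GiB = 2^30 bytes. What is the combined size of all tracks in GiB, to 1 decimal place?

Track A: 3 h 18 min 49 s = 11,929 s; 88,200 × 11,929 × 3 × 6 = 18,938,480,400 bytes.
Track B: exactly 64 minutes = 3,840 s; 24,000 × 3,840 × 3 × 6 = 1,658,880,000 bytes.
Track C: 3:39 (min:sec) = 219 s; 144,000 × 219 × 1 × 2 = 63,072,000 bytes.
Track D: 2 h 2 min 9 s = 7,329 s; 128,000 × 7,329 × 1 × 1 = 938,112,000 bytes.
Track E: 42 min = 2,520 s; 88,200 × 2,520 × 3 × 1 = 666,792,000 bytes.
Track F: 1 h 2 min 46 s = 3,766 s; 384,000 × 3,766 × 3 × 8 = 34,707,456,000 bytes.
Total = 56,972,792,400 bytes = 53.1 GiB.

53.1 GiB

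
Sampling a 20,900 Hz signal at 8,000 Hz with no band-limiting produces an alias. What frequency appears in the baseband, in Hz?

3,100 Hz

Nyquist = 8,000/2 = 4,000 Hz; 20,900 Hz exceeds it.
Alias = |20,900 − 3×8,000| = |20,900 − 24,000| = 3,100 Hz.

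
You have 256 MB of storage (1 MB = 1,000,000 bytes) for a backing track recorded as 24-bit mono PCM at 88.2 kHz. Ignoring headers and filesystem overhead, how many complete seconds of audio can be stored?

Uncompressed byte rate = 88,200 × 3 × 1 = 264,600 bytes/s.
Capacity = 256 × 1,000,000 = 256,000,000 bytes.
256,000,000 / 264,600 ≈ 967.5 s → 967 seconds.

967 seconds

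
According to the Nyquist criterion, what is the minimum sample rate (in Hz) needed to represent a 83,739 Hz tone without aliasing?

Minimum sample rate = 2 × 83,739 Hz = 167,478 Hz.

167,478 Hz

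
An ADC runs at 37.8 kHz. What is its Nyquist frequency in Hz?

18,900 Hz

Nyquist frequency = sample rate / 2 = 37,800 / 2 = 18,900 Hz.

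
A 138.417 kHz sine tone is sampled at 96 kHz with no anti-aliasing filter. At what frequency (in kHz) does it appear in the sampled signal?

Nyquist = 96,000/2 = 48,000 Hz; 138,417 Hz exceeds it.
Alias = |138,417 − 1×96,000| = |138,417 − 96,000| = 42,417 Hz = 42.417 kHz.

42.417 kHz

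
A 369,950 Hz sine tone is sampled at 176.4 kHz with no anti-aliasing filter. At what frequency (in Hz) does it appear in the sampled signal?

17,150 Hz

Nyquist = 176,400/2 = 88,200 Hz; 369,950 Hz exceeds it.
Alias = |369,950 − 2×176,400| = |369,950 − 352,800| = 17,150 Hz.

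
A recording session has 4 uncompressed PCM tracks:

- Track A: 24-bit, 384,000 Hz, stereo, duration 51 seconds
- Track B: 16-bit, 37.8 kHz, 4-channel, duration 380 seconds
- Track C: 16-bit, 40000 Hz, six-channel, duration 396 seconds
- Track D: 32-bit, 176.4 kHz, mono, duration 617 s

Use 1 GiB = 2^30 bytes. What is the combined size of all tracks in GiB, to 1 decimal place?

0.8 GiB

Track A: 384,000 × 51 × 3 × 2 = 117,504,000 bytes.
Track B: 37,800 × 380 × 2 × 4 = 114,912,000 bytes.
Track C: 40,000 × 396 × 2 × 6 = 190,080,000 bytes.
Track D: 176,400 × 617 × 4 × 1 = 435,355,200 bytes.
Total = 857,851,200 bytes = 0.8 GiB.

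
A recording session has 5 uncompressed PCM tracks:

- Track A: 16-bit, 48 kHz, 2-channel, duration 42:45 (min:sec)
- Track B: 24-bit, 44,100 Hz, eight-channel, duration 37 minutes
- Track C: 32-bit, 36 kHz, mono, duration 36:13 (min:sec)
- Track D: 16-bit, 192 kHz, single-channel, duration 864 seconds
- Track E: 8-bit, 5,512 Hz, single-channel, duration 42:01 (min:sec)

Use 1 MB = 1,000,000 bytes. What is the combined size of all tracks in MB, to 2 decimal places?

Track A: 42:45 (min:sec) = 2,565 s; 48,000 × 2,565 × 2 × 2 = 492,480,000 bytes.
Track B: 37 minutes = 2,220 s; 44,100 × 2,220 × 3 × 8 = 2,349,648,000 bytes.
Track C: 36:13 (min:sec) = 2,173 s; 36,000 × 2,173 × 4 × 1 = 312,912,000 bytes.
Track D: 192,000 × 864 × 2 × 1 = 331,776,000 bytes.
Track E: 42:01 (min:sec) = 2,521 s; 5,512 × 2,521 × 1 × 1 = 13,895,752 bytes.
Total = 3,500,711,752 bytes = 3500.71 MB.

3500.71 MB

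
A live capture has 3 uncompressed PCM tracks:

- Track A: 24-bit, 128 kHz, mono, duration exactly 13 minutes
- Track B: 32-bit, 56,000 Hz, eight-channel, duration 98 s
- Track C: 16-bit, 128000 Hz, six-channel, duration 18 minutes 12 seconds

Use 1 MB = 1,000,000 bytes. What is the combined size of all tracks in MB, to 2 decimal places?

Track A: exactly 13 minutes = 780 s; 128,000 × 780 × 3 × 1 = 299,520,000 bytes.
Track B: 56,000 × 98 × 4 × 8 = 175,616,000 bytes.
Track C: 18 minutes 12 seconds = 1,092 s; 128,000 × 1,092 × 2 × 6 = 1,677,312,000 bytes.
Total = 2,152,448,000 bytes = 2152.45 MB.

2152.45 MB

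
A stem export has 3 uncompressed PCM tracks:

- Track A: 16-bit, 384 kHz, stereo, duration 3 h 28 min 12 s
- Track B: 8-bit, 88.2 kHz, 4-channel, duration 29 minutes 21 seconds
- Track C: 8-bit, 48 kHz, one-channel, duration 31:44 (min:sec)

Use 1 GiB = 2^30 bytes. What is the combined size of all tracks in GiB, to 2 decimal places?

18.53 GiB

Track A: 3 h 28 min 12 s = 12,492 s; 384,000 × 12,492 × 2 × 2 = 19,187,712,000 bytes.
Track B: 29 minutes 21 seconds = 1,761 s; 88,200 × 1,761 × 1 × 4 = 621,280,800 bytes.
Track C: 31:44 (min:sec) = 1,904 s; 48,000 × 1,904 × 1 × 1 = 91,392,000 bytes.
Total = 19,900,384,800 bytes = 18.53 GiB.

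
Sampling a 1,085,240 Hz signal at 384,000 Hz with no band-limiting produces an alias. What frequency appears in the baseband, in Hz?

66,760 Hz

Nyquist = 384,000/2 = 192,000 Hz; 1,085,240 Hz exceeds it.
Alias = |1,085,240 − 3×384,000| = |1,085,240 − 1,152,000| = 66,760 Hz.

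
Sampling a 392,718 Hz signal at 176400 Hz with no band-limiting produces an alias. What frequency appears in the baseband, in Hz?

Nyquist = 176,400/2 = 88,200 Hz; 392,718 Hz exceeds it.
Alias = |392,718 − 2×176,400| = |392,718 − 352,800| = 39,918 Hz.

39,918 Hz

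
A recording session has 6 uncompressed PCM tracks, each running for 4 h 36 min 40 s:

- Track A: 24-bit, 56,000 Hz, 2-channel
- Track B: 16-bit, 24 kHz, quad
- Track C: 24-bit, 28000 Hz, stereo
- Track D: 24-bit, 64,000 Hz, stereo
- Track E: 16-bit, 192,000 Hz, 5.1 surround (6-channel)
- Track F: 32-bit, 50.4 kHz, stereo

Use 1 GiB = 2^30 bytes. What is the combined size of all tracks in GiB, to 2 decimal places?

4 h 36 min 40 s = 16,600 s.
Track A: 56,000 × 16,600 × 3 × 2 = 5,577,600,000 bytes.
Track B: 24,000 × 16,600 × 2 × 4 = 3,187,200,000 bytes.
Track C: 28,000 × 16,600 × 3 × 2 = 2,788,800,000 bytes.
Track D: 64,000 × 16,600 × 3 × 2 = 6,374,400,000 bytes.
Track E: 192,000 × 16,600 × 2 × 6 = 38,246,400,000 bytes.
Track F: 50,400 × 16,600 × 4 × 2 = 6,693,120,000 bytes.
Total = 62,867,520,000 bytes = 58.55 GiB.

58.55 GiB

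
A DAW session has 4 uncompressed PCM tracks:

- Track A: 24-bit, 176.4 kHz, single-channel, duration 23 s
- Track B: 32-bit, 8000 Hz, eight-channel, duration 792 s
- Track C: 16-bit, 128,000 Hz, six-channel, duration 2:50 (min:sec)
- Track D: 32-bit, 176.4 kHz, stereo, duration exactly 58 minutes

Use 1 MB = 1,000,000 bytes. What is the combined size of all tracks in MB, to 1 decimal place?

Track A: 176,400 × 23 × 3 × 1 = 12,171,600 bytes.
Track B: 8,000 × 792 × 4 × 8 = 202,752,000 bytes.
Track C: 2:50 (min:sec) = 170 s; 128,000 × 170 × 2 × 6 = 261,120,000 bytes.
Track D: exactly 58 minutes = 3,480 s; 176,400 × 3,480 × 4 × 2 = 4,910,976,000 bytes.
Total = 5,387,019,600 bytes = 5387.0 MB.

5387.0 MB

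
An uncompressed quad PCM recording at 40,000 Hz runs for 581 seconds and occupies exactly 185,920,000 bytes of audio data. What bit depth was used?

Bytes per sample = 185,920,000 / (40,000 × 581 × 4) = 185,920,000 / 92,960,000 = 2.
Bit depth = 2 × 8 = 16 bits.

16 bits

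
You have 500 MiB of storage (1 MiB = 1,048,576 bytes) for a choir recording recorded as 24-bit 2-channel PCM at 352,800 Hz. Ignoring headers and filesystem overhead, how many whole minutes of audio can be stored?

4 minutes

Uncompressed byte rate = 352,800 × 3 × 2 = 2,116,800 bytes/s.
Capacity = 500 × 1,048,576 = 524,288,000 bytes.
524,288,000 / 2,116,800 ≈ 247.68 s → 4 minutes.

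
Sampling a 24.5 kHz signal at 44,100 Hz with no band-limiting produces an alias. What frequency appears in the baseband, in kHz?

19.6 kHz

Nyquist = 44,100/2 = 22,050 Hz; 24,500 Hz exceeds it.
Alias = |24,500 − 1×44,100| = |24,500 − 44,100| = 19,600 Hz = 19.6 kHz.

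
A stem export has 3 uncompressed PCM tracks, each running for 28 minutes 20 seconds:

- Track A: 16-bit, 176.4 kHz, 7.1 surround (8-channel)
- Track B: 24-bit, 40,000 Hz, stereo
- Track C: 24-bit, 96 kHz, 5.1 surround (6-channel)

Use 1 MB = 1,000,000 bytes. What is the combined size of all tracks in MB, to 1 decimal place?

28 minutes 20 seconds = 1,700 s.
Track A: 176,400 × 1,700 × 2 × 8 = 4,798,080,000 bytes.
Track B: 40,000 × 1,700 × 3 × 2 = 408,000,000 bytes.
Track C: 96,000 × 1,700 × 3 × 6 = 2,937,600,000 bytes.
Total = 8,143,680,000 bytes = 8143.7 MB.

8143.7 MB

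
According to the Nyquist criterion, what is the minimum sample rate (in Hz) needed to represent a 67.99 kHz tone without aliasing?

135,980 Hz

Minimum sample rate = 2 × 67,990 Hz = 135,980 Hz.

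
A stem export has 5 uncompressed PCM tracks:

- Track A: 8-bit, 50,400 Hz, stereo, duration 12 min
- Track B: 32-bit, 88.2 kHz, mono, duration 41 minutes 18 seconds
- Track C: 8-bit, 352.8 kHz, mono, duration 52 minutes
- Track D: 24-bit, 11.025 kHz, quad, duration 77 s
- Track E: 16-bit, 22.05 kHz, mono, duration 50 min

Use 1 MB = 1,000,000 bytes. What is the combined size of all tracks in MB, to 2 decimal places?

Track A: 12 min = 720 s; 50,400 × 720 × 1 × 2 = 72,576,000 bytes.
Track B: 41 minutes 18 seconds = 2,478 s; 88,200 × 2,478 × 4 × 1 = 874,238,400 bytes.
Track C: 52 minutes = 3,120 s; 352,800 × 3,120 × 1 × 1 = 1,100,736,000 bytes.
Track D: 11,025 × 77 × 3 × 4 = 10,187,100 bytes.
Track E: 50 min = 3,000 s; 22,050 × 3,000 × 2 × 1 = 132,300,000 bytes.
Total = 2,190,037,500 bytes = 2190.04 MB.

2190.04 MB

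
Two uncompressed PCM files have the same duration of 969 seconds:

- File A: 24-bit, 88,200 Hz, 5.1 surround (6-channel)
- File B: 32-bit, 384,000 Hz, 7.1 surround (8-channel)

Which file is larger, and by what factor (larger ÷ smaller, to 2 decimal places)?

File A: 88,200 × 3 × 6 = 1,587,600 bytes/s.
File B: 384,000 × 4 × 8 = 12,288,000 bytes/s.
File B is larger; ratio = 11,907,072,000 / 1,538,384,400 = 7.74.

File B, by a factor of 7.74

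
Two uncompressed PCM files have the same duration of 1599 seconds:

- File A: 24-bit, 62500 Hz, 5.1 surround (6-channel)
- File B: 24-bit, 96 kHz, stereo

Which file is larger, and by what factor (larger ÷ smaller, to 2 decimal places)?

File A: 62,500 × 3 × 6 = 1,125,000 bytes/s.
File B: 96,000 × 3 × 2 = 576,000 bytes/s.
File A is larger; ratio = 1,798,875,000 / 921,024,000 = 1.95.

File A, by a factor of 1.95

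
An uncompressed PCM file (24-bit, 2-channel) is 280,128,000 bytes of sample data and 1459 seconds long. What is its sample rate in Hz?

Bytes = sample_rate × seconds × bytes_per_sample × channels.
sample_rate = 280,128,000 / (1,459 × 3 × 2) = 280,128,000 / 8,754 = 32,000 Hz.

32,000 Hz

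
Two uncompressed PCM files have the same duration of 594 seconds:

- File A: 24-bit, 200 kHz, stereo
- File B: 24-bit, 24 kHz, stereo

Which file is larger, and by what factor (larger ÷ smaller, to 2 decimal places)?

File A: 200,000 × 3 × 2 = 1,200,000 bytes/s.
File B: 24,000 × 3 × 2 = 144,000 bytes/s.
File A is larger; ratio = 712,800,000 / 85,536,000 = 8.33.

File A, by a factor of 8.33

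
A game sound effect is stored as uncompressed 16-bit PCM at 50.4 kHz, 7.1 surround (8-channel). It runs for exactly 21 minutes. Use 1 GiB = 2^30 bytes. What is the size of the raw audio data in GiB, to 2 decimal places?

Duration = exactly 21 minutes = 1,260 s.
Bytes = 50,400 samples/s × 1,260 s × 2 bytes/sample × 8 ch = 1,016,064,000 bytes.
1,016,064,000 / 1,073,741,824 = 0.95 GiB.

0.95 GiB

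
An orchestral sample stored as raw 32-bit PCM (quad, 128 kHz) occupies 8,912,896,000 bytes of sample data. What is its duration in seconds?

Byte rate = 128,000 × 4 × 4 = 2,048,000 bytes/s.
Duration = 8,912,896,000 / 2,048,000 = 4,352 s.

4,352 seconds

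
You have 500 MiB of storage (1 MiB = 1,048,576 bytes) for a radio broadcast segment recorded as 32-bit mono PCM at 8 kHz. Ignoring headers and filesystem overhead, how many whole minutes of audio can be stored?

273 minutes

Uncompressed byte rate = 8,000 × 4 × 1 = 32,000 bytes/s.
Capacity = 500 × 1,048,576 = 524,288,000 bytes.
524,288,000 / 32,000 ≈ 16384 s → 273 minutes.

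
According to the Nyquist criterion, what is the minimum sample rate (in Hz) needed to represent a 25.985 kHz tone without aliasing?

Minimum sample rate = 2 × 25,985 Hz = 51,970 Hz.

51,970 Hz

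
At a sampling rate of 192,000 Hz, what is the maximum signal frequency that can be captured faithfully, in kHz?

Nyquist frequency = sample rate / 2 = 192,000 / 2 = 96 kHz.

96 kHz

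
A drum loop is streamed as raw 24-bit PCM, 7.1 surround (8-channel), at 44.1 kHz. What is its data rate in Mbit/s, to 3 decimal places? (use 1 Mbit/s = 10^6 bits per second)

8.467 Mbit/s

Bit rate = 44,100 × 24 × 8 = 8,467,200 bits/s.
= 8.467 Mbit/s.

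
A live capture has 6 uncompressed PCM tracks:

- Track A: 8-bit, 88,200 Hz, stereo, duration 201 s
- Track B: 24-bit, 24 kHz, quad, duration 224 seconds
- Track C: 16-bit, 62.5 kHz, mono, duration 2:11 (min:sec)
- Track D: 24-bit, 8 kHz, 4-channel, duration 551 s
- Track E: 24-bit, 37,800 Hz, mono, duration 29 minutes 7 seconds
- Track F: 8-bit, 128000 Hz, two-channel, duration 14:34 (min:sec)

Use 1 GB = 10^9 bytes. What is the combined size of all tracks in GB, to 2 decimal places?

0.59 GB

Track A: 88,200 × 201 × 1 × 2 = 35,456,400 bytes.
Track B: 24,000 × 224 × 3 × 4 = 64,512,000 bytes.
Track C: 2:11 (min:sec) = 131 s; 62,500 × 131 × 2 × 1 = 16,375,000 bytes.
Track D: 8,000 × 551 × 3 × 4 = 52,896,000 bytes.
Track E: 29 minutes 7 seconds = 1,747 s; 37,800 × 1,747 × 3 × 1 = 198,109,800 bytes.
Track F: 14:34 (min:sec) = 874 s; 128,000 × 874 × 1 × 2 = 223,744,000 bytes.
Total = 591,093,200 bytes = 0.59 GB.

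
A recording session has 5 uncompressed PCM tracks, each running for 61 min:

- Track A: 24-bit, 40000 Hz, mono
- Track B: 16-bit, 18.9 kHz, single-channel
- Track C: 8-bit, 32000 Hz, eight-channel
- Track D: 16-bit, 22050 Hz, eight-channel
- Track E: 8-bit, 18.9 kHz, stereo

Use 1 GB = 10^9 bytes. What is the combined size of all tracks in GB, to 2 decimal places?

61 min = 3,660 s.
Track A: 40,000 × 3,660 × 3 × 1 = 439,200,000 bytes.
Track B: 18,900 × 3,660 × 2 × 1 = 138,348,000 bytes.
Track C: 32,000 × 3,660 × 1 × 8 = 936,960,000 bytes.
Track D: 22,050 × 3,660 × 2 × 8 = 1,291,248,000 bytes.
Track E: 18,900 × 3,660 × 1 × 2 = 138,348,000 bytes.
Total = 2,944,104,000 bytes = 2.94 GB.

2.94 GB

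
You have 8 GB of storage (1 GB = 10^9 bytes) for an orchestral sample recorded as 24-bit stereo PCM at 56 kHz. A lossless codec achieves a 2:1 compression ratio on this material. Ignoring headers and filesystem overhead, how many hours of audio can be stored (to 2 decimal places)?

13.23 hours

Uncompressed byte rate = 56,000 × 3 × 2 = 336,000 bytes/s.
After 2:1 compression, effective rate ≈ 168000 bytes/s.
Capacity = 8 × 1,000,000,000 = 8,000,000,000 bytes.
8,000,000,000 / effective rate ≈ 47619.05 s → 13.23 hours.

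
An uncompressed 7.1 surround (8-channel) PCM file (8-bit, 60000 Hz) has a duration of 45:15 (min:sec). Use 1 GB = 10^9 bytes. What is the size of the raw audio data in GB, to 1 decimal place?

1.3 GB

Duration = 45:15 (min:sec) = 2,715 s.
Bytes = 60,000 samples/s × 2,715 s × 1 bytes/sample × 8 ch = 1,303,200,000 bytes.
1,303,200,000 / 1,000,000,000 = 1.3 GB.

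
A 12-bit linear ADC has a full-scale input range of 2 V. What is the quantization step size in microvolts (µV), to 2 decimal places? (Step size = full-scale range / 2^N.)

488.28 µV

2 V / 2^12 = 2 / 4,096 V = 488.28 µV.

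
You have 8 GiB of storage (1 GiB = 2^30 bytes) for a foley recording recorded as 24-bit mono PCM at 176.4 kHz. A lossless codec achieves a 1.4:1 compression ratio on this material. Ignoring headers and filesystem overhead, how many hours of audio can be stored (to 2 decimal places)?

Uncompressed byte rate = 176,400 × 3 × 1 = 529,200 bytes/s.
After 1.4:1 compression, effective rate ≈ 378000 bytes/s.
Capacity = 8 × 1,073,741,824 = 8,589,934,592 bytes.
8,589,934,592 / effective rate ≈ 22724.69 s → 6.31 hours.

6.31 hours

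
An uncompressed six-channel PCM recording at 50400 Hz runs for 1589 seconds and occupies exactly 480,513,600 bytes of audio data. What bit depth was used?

Bytes per sample = 480,513,600 / (50,400 × 1,589 × 6) = 480,513,600 / 480,513,600 = 1.
Bit depth = 1 × 8 = 8 bits.

8 bits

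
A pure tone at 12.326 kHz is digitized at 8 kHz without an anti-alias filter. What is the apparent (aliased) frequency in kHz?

Nyquist = 8,000/2 = 4,000 Hz; 12,326 Hz exceeds it.
Alias = |12,326 − 2×8,000| = |12,326 − 16,000| = 3,674 Hz = 3.674 kHz.

3.674 kHz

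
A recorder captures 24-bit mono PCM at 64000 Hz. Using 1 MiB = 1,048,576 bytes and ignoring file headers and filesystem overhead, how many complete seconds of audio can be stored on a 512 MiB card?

2,796 seconds

Uncompressed byte rate = 64,000 × 3 × 1 = 192,000 bytes/s.
Capacity = 512 × 1,048,576 = 536,870,912 bytes.
536,870,912 / 192,000 ≈ 2796.2 s → 2,796 seconds.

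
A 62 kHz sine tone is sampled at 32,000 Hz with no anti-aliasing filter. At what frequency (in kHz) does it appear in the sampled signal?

Nyquist = 32,000/2 = 16,000 Hz; 62,000 Hz exceeds it.
Alias = |62,000 − 2×32,000| = |62,000 − 64,000| = 2,000 Hz = 2 kHz.

2 kHz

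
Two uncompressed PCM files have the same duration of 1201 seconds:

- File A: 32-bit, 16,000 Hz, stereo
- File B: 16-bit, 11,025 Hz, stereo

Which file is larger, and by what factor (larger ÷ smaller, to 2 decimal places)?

File A: 16,000 × 4 × 2 = 128,000 bytes/s.
File B: 11,025 × 2 × 2 = 44,100 bytes/s.
File A is larger; ratio = 153,728,000 / 52,964,100 = 2.90.

File A, by a factor of 2.90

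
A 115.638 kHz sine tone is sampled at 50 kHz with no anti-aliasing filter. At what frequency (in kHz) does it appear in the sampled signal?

Nyquist = 50,000/2 = 25,000 Hz; 115,638 Hz exceeds it.
Alias = |115,638 − 2×50,000| = |115,638 − 100,000| = 15,638 Hz = 15.638 kHz.

15.638 kHz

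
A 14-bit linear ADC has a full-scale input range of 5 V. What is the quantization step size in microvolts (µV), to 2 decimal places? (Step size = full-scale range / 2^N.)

305.18 µV

5 V / 2^14 = 5 / 16,384 V = 305.18 µV.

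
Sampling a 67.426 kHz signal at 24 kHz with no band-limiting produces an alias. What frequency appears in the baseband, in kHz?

4.574 kHz

Nyquist = 24,000/2 = 12,000 Hz; 67,426 Hz exceeds it.
Alias = |67,426 − 3×24,000| = |67,426 − 72,000| = 4,574 Hz = 4.574 kHz.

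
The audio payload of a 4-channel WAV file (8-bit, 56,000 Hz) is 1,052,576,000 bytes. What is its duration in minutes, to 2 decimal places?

Byte rate = 56,000 × 1 × 4 = 224,000 bytes/s.
Duration = 1,052,576,000 / 224,000 = 4,699 s.
4,699 s / 60 = 78.32 minutes.

78.32 minutes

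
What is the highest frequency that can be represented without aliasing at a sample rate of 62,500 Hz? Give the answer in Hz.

31,250 Hz

Nyquist frequency = sample rate / 2 = 62,500 / 2 = 31,250 Hz.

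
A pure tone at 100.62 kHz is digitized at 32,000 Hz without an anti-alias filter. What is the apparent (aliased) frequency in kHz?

4.62 kHz

Nyquist = 32,000/2 = 16,000 Hz; 100,620 Hz exceeds it.
Alias = |100,620 − 3×32,000| = |100,620 − 96,000| = 4,620 Hz = 4.62 kHz.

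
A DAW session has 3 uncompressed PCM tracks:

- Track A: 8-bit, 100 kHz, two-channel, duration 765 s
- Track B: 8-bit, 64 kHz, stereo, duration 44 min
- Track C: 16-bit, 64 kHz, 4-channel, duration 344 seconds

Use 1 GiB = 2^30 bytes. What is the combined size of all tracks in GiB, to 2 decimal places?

0.62 GiB

Track A: 100,000 × 765 × 1 × 2 = 153,000,000 bytes.
Track B: 44 min = 2,640 s; 64,000 × 2,640 × 1 × 2 = 337,920,000 bytes.
Track C: 64,000 × 344 × 2 × 4 = 176,128,000 bytes.
Total = 667,048,000 bytes = 0.62 GiB.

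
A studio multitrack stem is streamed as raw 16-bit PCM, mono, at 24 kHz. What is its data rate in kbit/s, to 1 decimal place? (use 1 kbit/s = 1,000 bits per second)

Bit rate = 24,000 × 16 × 1 = 384,000 bits/s.
= 384.0 kbit/s.

384.0 kbit/s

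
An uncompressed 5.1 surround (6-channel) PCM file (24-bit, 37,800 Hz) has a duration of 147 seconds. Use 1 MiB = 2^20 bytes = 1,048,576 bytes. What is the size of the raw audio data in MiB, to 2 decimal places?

95.39 MiB

Bytes = 37,800 samples/s × 147 s × 3 bytes/sample × 6 ch = 100,018,800 bytes.
100,018,800 / 1,048,576 = 95.39 MiB.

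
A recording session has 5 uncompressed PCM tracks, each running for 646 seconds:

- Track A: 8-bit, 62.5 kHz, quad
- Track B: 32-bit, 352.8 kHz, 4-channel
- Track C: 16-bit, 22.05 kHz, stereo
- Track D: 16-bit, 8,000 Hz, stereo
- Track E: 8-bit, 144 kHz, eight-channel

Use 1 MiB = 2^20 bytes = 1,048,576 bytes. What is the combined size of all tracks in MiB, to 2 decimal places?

4415.40 MiB

Track A: 62,500 × 646 × 1 × 4 = 161,500,000 bytes.
Track B: 352,800 × 646 × 4 × 4 = 3,646,540,800 bytes.
Track C: 22,050 × 646 × 2 × 2 = 56,977,200 bytes.
Track D: 8,000 × 646 × 2 × 2 = 20,672,000 bytes.
Track E: 144,000 × 646 × 1 × 8 = 744,192,000 bytes.
Total = 4,629,882,000 bytes = 4415.40 MiB.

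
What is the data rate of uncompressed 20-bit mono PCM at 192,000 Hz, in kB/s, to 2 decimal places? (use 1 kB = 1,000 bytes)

Bit rate = 192,000 × 20 × 1 = 3,840,000 bits/s.
3,840,000 / 8 = 480,000 B/s = 480.00 kB/s.

480.00 kB/s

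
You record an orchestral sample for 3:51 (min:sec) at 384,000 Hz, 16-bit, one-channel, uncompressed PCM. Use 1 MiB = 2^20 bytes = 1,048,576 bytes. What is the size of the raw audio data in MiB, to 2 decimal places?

Duration = 3:51 (min:sec) = 231 s.
Bytes = 384,000 samples/s × 231 s × 2 bytes/sample × 1 ch = 177,408,000 bytes.
177,408,000 / 1,048,576 = 169.19 MiB.

169.19 MiB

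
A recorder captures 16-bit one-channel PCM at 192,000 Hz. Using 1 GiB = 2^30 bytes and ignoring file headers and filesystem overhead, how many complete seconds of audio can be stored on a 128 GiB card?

Uncompressed byte rate = 192,000 × 2 × 1 = 384,000 bytes/s.
Capacity = 128 × 1,073,741,824 = 137,438,953,472 bytes.
137,438,953,472 / 384,000 ≈ 357913.94 s → 357,913 seconds.

357,913 seconds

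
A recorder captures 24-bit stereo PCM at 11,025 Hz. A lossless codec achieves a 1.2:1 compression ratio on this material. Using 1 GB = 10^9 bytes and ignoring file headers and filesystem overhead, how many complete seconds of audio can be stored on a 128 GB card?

2,321,995 seconds

Uncompressed byte rate = 11,025 × 3 × 2 = 66,150 bytes/s.
After 1.2:1 compression, effective rate ≈ 55125 bytes/s.
Capacity = 128 × 1,000,000,000 = 128,000,000,000 bytes.
128,000,000,000 / effective rate ≈ 2321995.46 s → 2,321,995 seconds.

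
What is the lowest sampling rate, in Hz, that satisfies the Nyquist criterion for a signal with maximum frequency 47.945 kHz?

95,890 Hz

Minimum sample rate = 2 × 47,945 Hz = 95,890 Hz.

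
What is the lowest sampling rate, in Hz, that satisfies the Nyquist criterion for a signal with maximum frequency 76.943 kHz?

Minimum sample rate = 2 × 76,943 Hz = 153,886 Hz.

153,886 Hz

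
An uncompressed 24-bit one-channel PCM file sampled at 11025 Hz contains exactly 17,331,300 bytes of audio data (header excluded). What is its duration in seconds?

Byte rate = 11,025 × 3 × 1 = 33,075 bytes/s.
Duration = 17,331,300 / 33,075 = 524 s.

524 seconds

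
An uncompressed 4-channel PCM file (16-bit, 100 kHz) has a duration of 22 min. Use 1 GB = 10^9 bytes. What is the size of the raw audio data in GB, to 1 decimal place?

Duration = 22 min = 1,320 s.
Bytes = 100,000 samples/s × 1,320 s × 2 bytes/sample × 4 ch = 1,056,000,000 bytes.
1,056,000,000 / 1,000,000,000 = 1.1 GB.

1.1 GB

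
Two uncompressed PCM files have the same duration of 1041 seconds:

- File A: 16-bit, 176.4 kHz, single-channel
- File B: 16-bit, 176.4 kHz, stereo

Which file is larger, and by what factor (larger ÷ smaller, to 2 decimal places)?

File A: 176,400 × 2 × 1 = 352,800 bytes/s.
File B: 176,400 × 2 × 2 = 705,600 bytes/s.
File B is larger; ratio = 734,529,600 / 367,264,800 = 2.00.

File B, by a factor of 2.00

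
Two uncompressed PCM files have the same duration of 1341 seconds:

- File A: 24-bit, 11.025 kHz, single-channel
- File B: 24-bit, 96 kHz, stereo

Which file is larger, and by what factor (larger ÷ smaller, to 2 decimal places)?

File B, by a factor of 17.41

File A: 11,025 × 3 × 1 = 33,075 bytes/s.
File B: 96,000 × 3 × 2 = 576,000 bytes/s.
File B is larger; ratio = 772,416,000 / 44,353,575 = 17.41.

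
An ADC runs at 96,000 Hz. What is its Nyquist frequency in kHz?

48 kHz

Nyquist frequency = sample rate / 2 = 96,000 / 2 = 48 kHz.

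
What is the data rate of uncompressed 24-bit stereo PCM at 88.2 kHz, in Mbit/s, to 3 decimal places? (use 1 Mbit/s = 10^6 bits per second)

Bit rate = 88,200 × 24 × 2 = 4,233,600 bits/s.
= 4.234 Mbit/s.

4.234 Mbit/s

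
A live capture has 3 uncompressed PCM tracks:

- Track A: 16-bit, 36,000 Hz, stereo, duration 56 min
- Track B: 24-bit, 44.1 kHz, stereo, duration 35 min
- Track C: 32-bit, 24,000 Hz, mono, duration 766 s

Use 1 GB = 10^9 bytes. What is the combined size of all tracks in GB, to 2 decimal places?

Track A: 56 min = 3,360 s; 36,000 × 3,360 × 2 × 2 = 483,840,000 bytes.
Track B: 35 min = 2,100 s; 44,100 × 2,100 × 3 × 2 = 555,660,000 bytes.
Track C: 24,000 × 766 × 4 × 1 = 73,536,000 bytes.
Total = 1,113,036,000 bytes = 1.11 GB.

1.11 GB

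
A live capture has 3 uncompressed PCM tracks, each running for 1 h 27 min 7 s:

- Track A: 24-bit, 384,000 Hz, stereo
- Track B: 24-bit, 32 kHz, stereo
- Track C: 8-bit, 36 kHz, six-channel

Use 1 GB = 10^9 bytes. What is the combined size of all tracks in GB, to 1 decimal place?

1 h 27 min 7 s = 5,227 s.
Track A: 384,000 × 5,227 × 3 × 2 = 12,043,008,000 bytes.
Track B: 32,000 × 5,227 × 3 × 2 = 1,003,584,000 bytes.
Track C: 36,000 × 5,227 × 1 × 6 = 1,129,032,000 bytes.
Total = 14,175,624,000 bytes = 14.2 GB.

14.2 GB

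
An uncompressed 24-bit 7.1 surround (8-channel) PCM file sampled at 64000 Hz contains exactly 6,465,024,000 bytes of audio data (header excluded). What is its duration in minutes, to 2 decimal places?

70.15 minutes

Byte rate = 64,000 × 3 × 8 = 1,536,000 bytes/s.
Duration = 6,465,024,000 / 1,536,000 = 4,209 s.
4,209 s / 60 = 70.15 minutes.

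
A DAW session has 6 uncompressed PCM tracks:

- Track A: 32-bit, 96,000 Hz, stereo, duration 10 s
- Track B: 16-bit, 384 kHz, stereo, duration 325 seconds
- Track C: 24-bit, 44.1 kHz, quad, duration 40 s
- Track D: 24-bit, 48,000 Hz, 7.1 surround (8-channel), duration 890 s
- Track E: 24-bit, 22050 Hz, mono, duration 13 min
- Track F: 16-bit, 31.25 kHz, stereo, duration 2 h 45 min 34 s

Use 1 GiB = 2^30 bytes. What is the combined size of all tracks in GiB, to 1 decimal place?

Track A: 96,000 × 10 × 4 × 2 = 7,680,000 bytes.
Track B: 384,000 × 325 × 2 × 2 = 499,200,000 bytes.
Track C: 44,100 × 40 × 3 × 4 = 21,168,000 bytes.
Track D: 48,000 × 890 × 3 × 8 = 1,025,280,000 bytes.
Track E: 13 min = 780 s; 22,050 × 780 × 3 × 1 = 51,597,000 bytes.
Track F: 2 h 45 min 34 s = 9,934 s; 31,250 × 9,934 × 2 × 2 = 1,241,750,000 bytes.
Total = 2,846,675,000 bytes = 2.7 GiB.

2.7 GiB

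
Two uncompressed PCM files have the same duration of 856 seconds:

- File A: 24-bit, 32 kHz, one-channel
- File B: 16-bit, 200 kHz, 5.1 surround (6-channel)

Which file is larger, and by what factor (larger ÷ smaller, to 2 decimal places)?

File A: 32,000 × 3 × 1 = 96,000 bytes/s.
File B: 200,000 × 2 × 6 = 2,400,000 bytes/s.
File B is larger; ratio = 2,054,400,000 / 82,176,000 = 25.00.

File B, by a factor of 25.00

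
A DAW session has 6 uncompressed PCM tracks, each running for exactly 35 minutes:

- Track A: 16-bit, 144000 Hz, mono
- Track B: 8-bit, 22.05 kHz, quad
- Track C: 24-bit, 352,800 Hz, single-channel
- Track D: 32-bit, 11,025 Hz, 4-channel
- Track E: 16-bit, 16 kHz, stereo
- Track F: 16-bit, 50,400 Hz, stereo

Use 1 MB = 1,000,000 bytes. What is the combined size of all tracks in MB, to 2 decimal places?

exactly 35 minutes = 2,100 s.
Track A: 144,000 × 2,100 × 2 × 1 = 604,800,000 bytes.
Track B: 22,050 × 2,100 × 1 × 4 = 185,220,000 bytes.
Track C: 352,800 × 2,100 × 3 × 1 = 2,222,640,000 bytes.
Track D: 11,025 × 2,100 × 4 × 4 = 370,440,000 bytes.
Track E: 16,000 × 2,100 × 2 × 2 = 134,400,000 bytes.
Track F: 50,400 × 2,100 × 2 × 2 = 423,360,000 bytes.
Total = 3,940,860,000 bytes = 3940.86 MB.

3940.86 MB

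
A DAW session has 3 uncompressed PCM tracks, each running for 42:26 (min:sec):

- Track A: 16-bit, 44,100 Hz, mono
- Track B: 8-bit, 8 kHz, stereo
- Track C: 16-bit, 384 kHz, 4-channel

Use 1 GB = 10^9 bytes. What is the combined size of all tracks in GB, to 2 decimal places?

42:26 (min:sec) = 2,546 s.
Track A: 44,100 × 2,546 × 2 × 1 = 224,557,200 bytes.
Track B: 8,000 × 2,546 × 1 × 2 = 40,736,000 bytes.
Track C: 384,000 × 2,546 × 2 × 4 = 7,821,312,000 bytes.
Total = 8,086,605,200 bytes = 8.09 GB.

8.09 GB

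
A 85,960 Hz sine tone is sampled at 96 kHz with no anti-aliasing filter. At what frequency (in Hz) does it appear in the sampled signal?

Nyquist = 96,000/2 = 48,000 Hz; 85,960 Hz exceeds it.
Alias = |85,960 − 1×96,000| = |85,960 − 96,000| = 10,040 Hz.

10,040 Hz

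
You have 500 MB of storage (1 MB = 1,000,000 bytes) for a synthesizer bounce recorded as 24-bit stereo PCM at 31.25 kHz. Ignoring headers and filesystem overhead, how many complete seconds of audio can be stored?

2,666 seconds

Uncompressed byte rate = 31,250 × 3 × 2 = 187,500 bytes/s.
Capacity = 500 × 1,000,000 = 500,000,000 bytes.
500,000,000 / 187,500 ≈ 2666.67 s → 2,666 seconds.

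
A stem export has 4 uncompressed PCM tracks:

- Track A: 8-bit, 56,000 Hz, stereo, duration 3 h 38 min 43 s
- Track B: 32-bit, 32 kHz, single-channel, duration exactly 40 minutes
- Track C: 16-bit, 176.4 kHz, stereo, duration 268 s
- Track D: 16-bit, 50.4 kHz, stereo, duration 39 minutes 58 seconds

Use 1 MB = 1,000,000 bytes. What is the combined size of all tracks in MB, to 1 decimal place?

2449.5 MB

Track A: 3 h 38 min 43 s = 13,123 s; 56,000 × 13,123 × 1 × 2 = 1,469,776,000 bytes.
Track B: exactly 40 minutes = 2,400 s; 32,000 × 2,400 × 4 × 1 = 307,200,000 bytes.
Track C: 176,400 × 268 × 2 × 2 = 189,100,800 bytes.
Track D: 39 minutes 58 seconds = 2,398 s; 50,400 × 2,398 × 2 × 2 = 483,436,800 bytes.
Total = 2,449,513,600 bytes = 2449.5 MB.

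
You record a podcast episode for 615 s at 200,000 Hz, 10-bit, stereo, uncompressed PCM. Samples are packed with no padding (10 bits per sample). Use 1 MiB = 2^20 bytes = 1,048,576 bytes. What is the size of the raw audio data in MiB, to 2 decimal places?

Bits = 200,000 × 615 × 10 × 2 = 2,460,000,000 bits = 307,500,000 bytes.
307,500,000 / 1,048,576 = 293.25 MiB.

293.25 MiB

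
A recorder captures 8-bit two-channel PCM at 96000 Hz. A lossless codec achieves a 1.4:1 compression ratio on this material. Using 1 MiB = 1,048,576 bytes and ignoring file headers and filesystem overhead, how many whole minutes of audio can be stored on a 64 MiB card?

Uncompressed byte rate = 96,000 × 1 × 2 = 192,000 bytes/s.
After 1.4:1 compression, effective rate ≈ 137142.86 bytes/s.
Capacity = 64 × 1,048,576 = 67,108,864 bytes.
67,108,864 / effective rate ≈ 489.34 s → 8 minutes.

8 minutes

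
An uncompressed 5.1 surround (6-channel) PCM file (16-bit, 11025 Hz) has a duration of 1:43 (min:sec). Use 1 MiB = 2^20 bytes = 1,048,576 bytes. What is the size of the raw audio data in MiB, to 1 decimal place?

13.0 MiB

Duration = 1:43 (min:sec) = 103 s.
Bytes = 11,025 samples/s × 103 s × 2 bytes/sample × 6 ch = 13,626,900 bytes.
13,626,900 / 1,048,576 = 13.0 MiB.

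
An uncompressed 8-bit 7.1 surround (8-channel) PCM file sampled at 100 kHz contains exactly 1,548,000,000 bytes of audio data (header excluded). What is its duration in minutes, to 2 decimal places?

32.25 minutes

Byte rate = 100,000 × 1 × 8 = 800,000 bytes/s.
Duration = 1,548,000,000 / 800,000 = 1,935 s.
1,935 s / 60 = 32.25 minutes.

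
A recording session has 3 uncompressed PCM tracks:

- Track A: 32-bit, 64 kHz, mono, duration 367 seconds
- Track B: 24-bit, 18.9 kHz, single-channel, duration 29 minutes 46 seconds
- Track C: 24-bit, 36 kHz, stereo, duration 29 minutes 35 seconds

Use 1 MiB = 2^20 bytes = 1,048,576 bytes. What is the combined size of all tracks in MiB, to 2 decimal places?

551.81 MiB

Track A: 64,000 × 367 × 4 × 1 = 93,952,000 bytes.
Track B: 29 minutes 46 seconds = 1,786 s; 18,900 × 1,786 × 3 × 1 = 101,266,200 bytes.
Track C: 29 minutes 35 seconds = 1,775 s; 36,000 × 1,775 × 3 × 2 = 383,400,000 bytes.
Total = 578,618,200 bytes = 551.81 MiB.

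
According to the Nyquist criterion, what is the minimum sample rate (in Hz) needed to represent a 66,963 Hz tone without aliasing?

Minimum sample rate = 2 × 66,963 Hz = 133,926 Hz.

133,926 Hz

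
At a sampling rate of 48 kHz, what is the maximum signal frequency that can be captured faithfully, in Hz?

Nyquist frequency = sample rate / 2 = 48,000 / 2 = 24,000 Hz.

24,000 Hz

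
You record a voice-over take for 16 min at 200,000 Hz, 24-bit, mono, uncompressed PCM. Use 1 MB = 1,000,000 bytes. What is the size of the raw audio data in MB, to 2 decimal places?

Duration = 16 min = 960 s.
Bytes = 200,000 samples/s × 960 s × 3 bytes/sample × 1 ch = 576,000,000 bytes.
576,000,000 / 1,000,000 = 576.00 MB.

576.00 MB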